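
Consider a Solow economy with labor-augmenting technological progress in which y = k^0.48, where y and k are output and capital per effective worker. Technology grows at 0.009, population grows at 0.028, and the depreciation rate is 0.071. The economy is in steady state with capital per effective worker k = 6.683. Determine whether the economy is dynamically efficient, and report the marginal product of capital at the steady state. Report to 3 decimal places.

Break-even investment rate: n + g + δ = 0.028 + 0.009 + 0.071 = 0.108.
MPK = 0.48·k^(0.48−1) = 0.48·6.683^(-0.52) ≈ 0.1788.
MPK > 0.108, so the economy is dynamically efficient (under-saving).

dynamically efficient; MPK ≈ 0.179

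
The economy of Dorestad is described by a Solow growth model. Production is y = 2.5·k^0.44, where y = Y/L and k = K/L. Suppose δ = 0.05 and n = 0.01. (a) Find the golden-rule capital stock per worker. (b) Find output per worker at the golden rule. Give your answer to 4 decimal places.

n + δ = 0.01 + 0.05 = 0.06.
At the golden rule the marginal product of capital equals n+δ: 0.44·2.5·k^(0.44−1) = 0.06. Solving, k_gold = (0.44·2.5/0.06)^(1/0.56) ≈ 180.2139.
y_gold = 2.5·180.2139^0.44 ≈ 24.5746.

(a) k_gold ≈ 180.2139; (b) y_gold ≈ 24.5746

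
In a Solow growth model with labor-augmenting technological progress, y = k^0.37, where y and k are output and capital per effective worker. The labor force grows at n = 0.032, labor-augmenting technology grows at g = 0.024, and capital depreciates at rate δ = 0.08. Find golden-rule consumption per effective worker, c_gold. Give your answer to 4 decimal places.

c_gold ≈ 1.1340

Break-even investment rate: n + g + δ = 0.032 + 0.024 + 0.08 = 0.136.
Maximizing c = f(k) − (n+g+δ)·k gives f'(k) = n+g+δ, i.e. 0.37·k^(0.37−1) = 0.136, so k_gold = (0.37/0.136)^(1/0.63) ≈ 4.8971.
y_gold = 4.8971^0.37 ≈ 1.8000.
c_gold = y_gold − (n+g+δ)·k_gold = 1.8000 − 0.136·4.8971 ≈ 1.1340.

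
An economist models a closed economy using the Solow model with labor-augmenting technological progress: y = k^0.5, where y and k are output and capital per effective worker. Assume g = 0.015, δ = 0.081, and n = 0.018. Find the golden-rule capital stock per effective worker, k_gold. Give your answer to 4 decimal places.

Break-even investment rate: n + g + δ = 0.018 + 0.015 + 0.081 = 0.114.
At the golden rule the marginal product of capital equals n+g+δ: 0.5·k^(0.5−1) = 0.114. Solving, k_gold = (0.5/0.114)^(1/0.5) ≈ 19.2367.

k_gold ≈ 19.2367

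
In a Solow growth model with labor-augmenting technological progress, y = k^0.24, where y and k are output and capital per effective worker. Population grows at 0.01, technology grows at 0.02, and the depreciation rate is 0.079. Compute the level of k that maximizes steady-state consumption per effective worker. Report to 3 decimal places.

k_gold ≈ 2.825

Capital per effective worker breaks even when investment replaces (n + g + δ)·k; here n + g + δ = 0.109.
At the golden rule the marginal product of capital equals n+g+δ: 0.24·k^(0.24−1) = 0.109. Solving, k_gold = (0.24/0.109)^(1/0.76) ≈ 2.8251.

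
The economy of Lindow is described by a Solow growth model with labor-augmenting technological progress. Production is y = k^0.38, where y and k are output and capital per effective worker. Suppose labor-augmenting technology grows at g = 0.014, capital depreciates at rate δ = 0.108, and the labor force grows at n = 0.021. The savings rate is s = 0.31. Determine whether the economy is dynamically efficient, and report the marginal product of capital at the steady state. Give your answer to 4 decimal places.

Break-even investment rate: n + g + δ = 0.021 + 0.014 + 0.108 = 0.143.
Steady-state k*: s·k^0.38 = 0.143·k gives k* = (0.31/0.143)^(1/0.62) ≈ 3.4832.
MPK = 0.38·3.4832^(-0.62) ≈ 0.1753.
MPK > n+g+δ = 0.143, so the economy is dynamically efficient (under-saving).

dynamically efficient; MPK ≈ 0.1753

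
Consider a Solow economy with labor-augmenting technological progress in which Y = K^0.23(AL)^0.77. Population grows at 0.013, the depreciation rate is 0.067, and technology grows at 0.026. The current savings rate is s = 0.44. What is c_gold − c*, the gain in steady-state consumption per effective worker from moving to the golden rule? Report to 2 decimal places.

Δc ≈ 0.11

The effective depreciation rate is n + g + δ = 0.013 + 0.026 + 0.067 = 0.106.
Current steady state (s = 0.44): k* = (0.44/0.106)^(1/0.77) ≈ 6.3502, y* = 6.3502^0.23 ≈ 1.5298, c* = (1−0.44)·1.5298 ≈ 0.8567.
Maximizing c = f(k) − (n+g+δ)·k gives f'(k) = n+g+δ, i.e. 0.23·k^(0.23−1) = 0.106, so k_gold = (0.23/0.106)^(1/0.77) ≈ 2.7347.
y_gold = 2.7347^0.23 ≈ 1.2603, c_gold = y_gold − 0.106·k_gold ≈ 0.9705.
Gain: Δc = 0.9705 − 0.8567 ≈ 0.1138.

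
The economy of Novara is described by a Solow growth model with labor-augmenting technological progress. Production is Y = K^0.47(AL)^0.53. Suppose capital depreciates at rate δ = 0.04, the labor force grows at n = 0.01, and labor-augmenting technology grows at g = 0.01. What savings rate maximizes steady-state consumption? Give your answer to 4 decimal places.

s_gold = 0.4700

Break-even investment rate: n + g + δ = 0.01 + 0.01 + 0.04 = 0.06.
At the golden rule MPK = n+g+δ, and in any Cobb-Douglas steady state s = (n+g+δ)·k/y = MPK·k/y = capital's share 0.47.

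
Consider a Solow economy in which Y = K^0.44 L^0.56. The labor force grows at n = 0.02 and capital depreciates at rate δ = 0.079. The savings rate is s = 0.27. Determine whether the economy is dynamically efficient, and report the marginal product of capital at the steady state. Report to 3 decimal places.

dynamically efficient; MPK ≈ 0.161

Capital per worker breaks even when investment replaces (n + δ)·k; here n + δ = 0.099.
Steady-state k*: s·k^0.44 = 0.099·k gives k* = (0.27/0.099)^(1/0.56) ≈ 5.9991.
MPK = 0.44·5.9991^(-0.56) ≈ 0.1613.
MPK > n+δ = 0.099, so the economy is dynamically efficient (under-saving).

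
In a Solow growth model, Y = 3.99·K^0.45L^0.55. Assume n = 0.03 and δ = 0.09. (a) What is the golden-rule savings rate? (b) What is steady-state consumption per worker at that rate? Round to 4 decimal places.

Break-even investment rate: n + δ = 0.03 + 0.09 = 0.12.
For Cobb-Douglas, s_gold equals capital's share: s_gold = 0.45.
Golden rule sets MPK = n+δ: 0.45·3.99·k^(0.45−1) = 0.12, so k_gold = (0.45·3.99/0.12)^(1/0.55) ≈ 136.8898.
y_gold = 3.99·136.8898^0.45 ≈ 36.5040; c_gold = (1−0.45)·y_gold ≈ 20.0772.

(a) s_gold = 0.4500; (b) c_gold ≈ 20.0772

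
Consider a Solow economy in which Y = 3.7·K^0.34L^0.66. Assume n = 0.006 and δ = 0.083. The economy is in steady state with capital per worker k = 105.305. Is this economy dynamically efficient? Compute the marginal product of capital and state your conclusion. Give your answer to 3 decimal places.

Break-even investment rate: n + δ = 0.006 + 0.083 = 0.089.
MPK = 0.34·3.7·k^(0.34−1) = 0.34·3.7·105.305^(-0.66) ≈ 0.0582.
MPK < 0.089, so the economy is dynamically inefficient (over-saving).

dynamically inefficient; MPK ≈ 0.058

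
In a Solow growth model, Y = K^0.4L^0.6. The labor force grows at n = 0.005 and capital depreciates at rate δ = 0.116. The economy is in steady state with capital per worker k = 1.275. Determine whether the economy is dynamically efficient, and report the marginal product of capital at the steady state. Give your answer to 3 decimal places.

Break-even investment rate: n + δ = 0.005 + 0.116 = 0.121.
MPK = 0.4·k^(0.4−1) = 0.4·1.275^(-0.6) ≈ 0.3457.
MPK > 0.121, so the economy is dynamically efficient (under-saving).

dynamically efficient; MPK ≈ 0.346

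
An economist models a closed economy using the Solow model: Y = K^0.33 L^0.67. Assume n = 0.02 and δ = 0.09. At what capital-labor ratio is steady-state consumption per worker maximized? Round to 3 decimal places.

The effective depreciation rate is n + δ = 0.02 + 0.09 = 0.11.
Setting f'(k) = n+δ gives 0.33·k^(0.33−1) = 0.11, hence k_gold = (0.33/0.11)^(1/0.67) ≈ 5.1537.

k_gold ≈ 5.154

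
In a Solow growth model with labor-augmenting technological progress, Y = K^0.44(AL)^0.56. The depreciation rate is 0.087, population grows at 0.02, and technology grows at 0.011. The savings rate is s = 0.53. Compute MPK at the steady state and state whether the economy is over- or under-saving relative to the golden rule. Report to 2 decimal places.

Break-even investment rate: n + g + δ = 0.02 + 0.011 + 0.087 = 0.118.
Steady-state k*: s·k^0.44 = 0.118·k gives k* = (0.53/0.118)^(1/0.56) ≈ 14.6214.
MPK = 0.44·14.6214^(-0.56) ≈ 0.0980.
MPK < n+g+δ = 0.118, so the economy is dynamically inefficient (over-saving).

over-saving; MPK ≈ 0.10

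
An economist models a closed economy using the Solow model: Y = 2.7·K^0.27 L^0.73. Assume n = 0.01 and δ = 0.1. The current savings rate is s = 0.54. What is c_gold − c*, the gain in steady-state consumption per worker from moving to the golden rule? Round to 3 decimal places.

The effective depreciation rate is n + δ = 0.01 + 0.1 = 0.11.
Current steady state (s = 0.54): k* = (0.54·2.7/0.11)^(1/0.73) ≈ 34.4736, y* = 2.7·34.4736^0.27 ≈ 7.0224, c* = (1−0.54)·7.0224 ≈ 3.2303.
At the golden rule the marginal product of capital equals n+δ: 0.27·2.7·k^(0.27−1) = 0.11. Solving, k_gold = (0.27·2.7/0.11)^(1/0.73) ≈ 13.3388.
y_gold = 2.7·13.3388^0.27 ≈ 5.4343, c_gold = y_gold − 0.11·k_gold ≈ 3.9671.
Gain: Δc = 3.9671 − 3.2303 ≈ 0.7368.

Δc ≈ 0.737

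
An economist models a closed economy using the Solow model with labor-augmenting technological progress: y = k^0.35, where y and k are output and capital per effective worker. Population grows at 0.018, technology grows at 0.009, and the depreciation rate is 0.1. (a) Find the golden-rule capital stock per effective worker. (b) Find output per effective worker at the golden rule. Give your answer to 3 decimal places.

The effective depreciation rate is n + g + δ = 0.018 + 0.009 + 0.1 = 0.127.
Maximizing c = f(k) − (n+g+δ)·k gives f'(k) = n+g+δ, i.e. 0.35·k^(0.35−1) = 0.127, so k_gold = (0.35/0.127)^(1/0.65) ≈ 4.7570.
y_gold = 4.7570^0.35 ≈ 1.7261.

(a) k_gold ≈ 4.757; (b) y_gold ≈ 1.726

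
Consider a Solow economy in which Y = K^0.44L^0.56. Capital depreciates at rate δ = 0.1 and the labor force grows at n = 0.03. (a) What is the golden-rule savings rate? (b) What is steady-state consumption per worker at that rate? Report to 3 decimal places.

Capital per worker breaks even when investment replaces (n + δ)·k; here n + δ = 0.13.
For Cobb-Douglas, s_gold equals capital's share: s_gold = 0.44.
Setting f'(k) = n+δ gives 0.44·k^(0.44−1) = 0.13, hence k_gold = (0.44/0.13)^(1/0.56) ≈ 8.8217.
y_gold = 8.8217^0.44 ≈ 2.6064; c_gold = (1−0.44)·y_gold ≈ 1.4596.

(a) s_gold = 0.440; (b) c_gold ≈ 1.460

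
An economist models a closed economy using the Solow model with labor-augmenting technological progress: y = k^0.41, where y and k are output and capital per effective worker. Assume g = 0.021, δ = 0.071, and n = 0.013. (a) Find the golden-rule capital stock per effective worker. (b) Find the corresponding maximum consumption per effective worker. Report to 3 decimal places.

n + g + δ = 0.013 + 0.021 + 0.071 = 0.105.
Golden rule sets MPK = n+g+δ: 0.41·k^(0.41−1) = 0.105, so k_gold = (0.41/0.105)^(1/0.59) ≈ 10.0624.
y_gold = 10.0624^0.41 ≈ 2.5770; c_gold = y_gold − 0.105·k_gold ≈ 1.5204.

(a) k_gold ≈ 10.062; (b) c_gold ≈ 1.520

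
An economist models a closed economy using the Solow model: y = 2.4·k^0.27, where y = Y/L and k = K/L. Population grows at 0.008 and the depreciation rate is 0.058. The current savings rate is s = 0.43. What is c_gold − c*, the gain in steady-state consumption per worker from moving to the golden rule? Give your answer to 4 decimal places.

Δc ≈ 0.2958

Capital per worker breaks even when investment replaces (n + δ)·k; here n + δ = 0.066.
Current steady state (s = 0.43): k* = (0.43·2.4/0.066)^(1/0.73) ≈ 43.2317, y* = 2.4·43.2317^0.27 ≈ 6.6356, c* = (1−0.43)·6.6356 ≈ 3.7823.
Setting f'(k) = n+δ gives 0.27·2.4·k^(0.27−1) = 0.066, hence k_gold = (0.27·2.4/0.066)^(1/0.73) ≈ 22.8532.
y_gold = 2.4·22.8532^0.27 ≈ 5.5863, c_gold = y_gold − 0.066·k_gold ≈ 4.0780.
Gain: Δc = 4.0780 − 3.7823 ≈ 0.2958.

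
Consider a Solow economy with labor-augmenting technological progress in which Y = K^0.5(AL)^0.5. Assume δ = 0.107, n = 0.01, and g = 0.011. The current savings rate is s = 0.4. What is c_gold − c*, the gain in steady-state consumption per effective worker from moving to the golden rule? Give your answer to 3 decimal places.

Δc ≈ 0.078

Break-even investment rate: n + g + δ = 0.01 + 0.011 + 0.107 = 0.128.
Current steady state (s = 0.4): k* = (0.4/0.128)^(1/0.5) ≈ 9.7656, y* = 9.7656^0.5 ≈ 3.1250, c* = (1−0.4)·3.1250 ≈ 1.8750.
Setting f'(k) = n+g+δ gives 0.5·k^(0.5−1) = 0.128, hence k_gold = (0.5/0.128)^(1/0.5) ≈ 15.2588.
y_gold = 15.2588^0.5 ≈ 3.9062, c_gold = y_gold − 0.128·k_gold ≈ 1.9531.
Gain: Δc = 1.9531 − 1.8750 ≈ 0.0781.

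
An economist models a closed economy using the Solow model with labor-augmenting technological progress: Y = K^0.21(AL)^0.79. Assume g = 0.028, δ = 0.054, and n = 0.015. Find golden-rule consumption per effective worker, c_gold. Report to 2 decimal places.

Capital per effective worker breaks even when investment replaces (n + g + δ)·k; here n + g + δ = 0.097.
Maximizing c = f(k) − (n+g+δ)·k gives f'(k) = n+g+δ, i.e. 0.21·k^(0.21−1) = 0.097, so k_gold = (0.21/0.097)^(1/0.79) ≈ 2.6584.
y_gold = 2.6584^0.21 ≈ 1.2279.
c_gold = y_gold − (n+g+δ)·k_gold = 1.2279 − 0.097·2.6584 ≈ 0.9701.

c_gold ≈ 0.97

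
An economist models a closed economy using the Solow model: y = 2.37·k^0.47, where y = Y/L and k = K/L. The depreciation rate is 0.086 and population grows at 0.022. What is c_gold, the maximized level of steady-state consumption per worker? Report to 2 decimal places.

Break-even investment rate: n + δ = 0.022 + 0.086 = 0.108.
Maximizing c = f(k) − (n+δ)·k gives f'(k) = n+δ, i.e. 0.47·2.37·k^(0.47−1) = 0.108, so k_gold = (0.47·2.37/0.108)^(1/0.53) ≈ 81.6804.
y_gold = 2.37·81.6804^0.47 ≈ 18.7691.
c_gold = y_gold − (n+δ)·k_gold = 18.7691 − 0.108·81.6804 ≈ 9.9476.

c_gold ≈ 9.95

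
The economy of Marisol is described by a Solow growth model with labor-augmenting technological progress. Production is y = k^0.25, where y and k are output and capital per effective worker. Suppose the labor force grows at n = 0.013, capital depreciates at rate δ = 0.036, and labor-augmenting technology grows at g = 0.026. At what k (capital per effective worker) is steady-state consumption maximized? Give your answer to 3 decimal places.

k_gold ≈ 4.979

n + g + δ = 0.013 + 0.026 + 0.036 = 0.075.
At the golden rule the marginal product of capital equals n+g+δ: 0.25·k^(0.25−1) = 0.075. Solving, k_gold = (0.25/0.075)^(1/0.75) ≈ 4.9793.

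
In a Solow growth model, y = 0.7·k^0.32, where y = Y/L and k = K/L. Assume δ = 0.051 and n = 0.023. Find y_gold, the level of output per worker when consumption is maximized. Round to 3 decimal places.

y_gold ≈ 1.179

The effective depreciation rate is n + δ = 0.023 + 0.051 = 0.074.
At the golden rule the marginal product of capital equals n+δ: 0.32·0.7·k^(0.32−1) = 0.074. Solving, k_gold = (0.32·0.7/0.074)^(1/0.68) ≈ 5.0977.
Output: y_gold = 0.7·k_gold^0.32 = 0.7·5.0977^0.32 ≈ 1.1789.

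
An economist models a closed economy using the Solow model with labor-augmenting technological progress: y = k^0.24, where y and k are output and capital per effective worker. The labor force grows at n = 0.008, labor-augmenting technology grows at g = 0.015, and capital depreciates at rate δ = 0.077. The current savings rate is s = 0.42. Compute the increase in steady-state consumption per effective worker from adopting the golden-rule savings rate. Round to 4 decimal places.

Δc ≈ 0.0895

n + g + δ = 0.008 + 0.015 + 0.077 = 0.1.
Current steady state (s = 0.42): k* = (0.42/0.1)^(1/0.76) ≈ 6.6079, y* = 6.6079^0.24 ≈ 1.5733, c* = (1−0.42)·1.5733 ≈ 0.9125.
Maximizing c = f(k) − (n+g+δ)·k gives f'(k) = n+g+δ, i.e. 0.24·k^(0.24−1) = 0.1, so k_gold = (0.24/0.1)^(1/0.76) ≈ 3.1643.
y_gold = 3.1643^0.24 ≈ 1.3185, c_gold = y_gold − 0.1·k_gold ≈ 1.0020.
Gain: Δc = 1.0020 − 0.9125 ≈ 0.0895.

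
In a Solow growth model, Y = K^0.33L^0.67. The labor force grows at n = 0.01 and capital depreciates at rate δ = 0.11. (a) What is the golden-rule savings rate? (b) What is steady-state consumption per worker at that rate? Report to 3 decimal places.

(a) s_gold = 0.330; (b) c_gold ≈ 1.103

The effective depreciation rate is n + δ = 0.01 + 0.11 = 0.12.
For Cobb-Douglas, s_gold equals capital's share: s_gold = 0.33.
Golden rule sets MPK = n+δ: 0.33·k^(0.33−1) = 0.12, so k_gold = (0.33/0.12)^(1/0.67) ≈ 4.5261.
y_gold = 4.5261^0.33 ≈ 1.6458; c_gold = (1−0.33)·y_gold ≈ 1.1027.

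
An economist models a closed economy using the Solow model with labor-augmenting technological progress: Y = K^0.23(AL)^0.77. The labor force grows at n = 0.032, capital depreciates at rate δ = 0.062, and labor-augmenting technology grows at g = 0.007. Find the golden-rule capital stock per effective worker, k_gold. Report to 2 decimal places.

k_gold ≈ 2.91

Capital per effective worker breaks even when investment replaces (n + g + δ)·k; here n + g + δ = 0.101.
Golden rule sets MPK = n+g+δ: 0.23·k^(0.23−1) = 0.101, so k_gold = (0.23/0.101)^(1/0.77) ≈ 2.9118.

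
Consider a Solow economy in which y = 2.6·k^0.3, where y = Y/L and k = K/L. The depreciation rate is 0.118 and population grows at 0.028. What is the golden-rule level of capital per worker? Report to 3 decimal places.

k_gold ≈ 10.955

n + δ = 0.028 + 0.118 = 0.146.
At the golden rule the marginal product of capital equals n+δ: 0.3·2.6·k^(0.3−1) = 0.146. Solving, k_gold = (0.3·2.6/0.146)^(1/0.7) ≈ 10.9555.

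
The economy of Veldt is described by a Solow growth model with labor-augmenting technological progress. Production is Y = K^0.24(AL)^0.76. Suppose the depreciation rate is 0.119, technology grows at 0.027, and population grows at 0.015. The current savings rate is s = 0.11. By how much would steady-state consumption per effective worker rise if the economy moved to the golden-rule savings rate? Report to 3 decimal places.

Δc ≈ 0.073

The effective depreciation rate is n + g + δ = 0.015 + 0.027 + 0.119 = 0.161.
Current steady state (s = 0.11): k* = (0.11/0.161)^(1/0.76) ≈ 0.6058, y* = 0.6058^0.24 ≈ 0.8867, c* = (1−0.11)·0.8867 ≈ 0.7891.
Maximizing c = f(k) − (n+g+δ)·k gives f'(k) = n+g+δ, i.e. 0.24·k^(0.24−1) = 0.161, so k_gold = (0.24/0.161)^(1/0.76) ≈ 1.6910.
y_gold = 1.6910^0.24 ≈ 1.1344, c_gold = y_gold − 0.161·k_gold ≈ 0.8621.
Gain: Δc = 0.8621 − 0.7891 ≈ 0.0730.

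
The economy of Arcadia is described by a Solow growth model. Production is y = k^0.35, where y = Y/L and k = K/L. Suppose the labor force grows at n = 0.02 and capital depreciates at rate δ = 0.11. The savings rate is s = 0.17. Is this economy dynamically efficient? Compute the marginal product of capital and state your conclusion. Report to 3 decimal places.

dynamically efficient; MPK ≈ 0.268

The effective depreciation rate is n + δ = 0.02 + 0.11 = 0.13.
Steady-state k*: s·k^0.35 = 0.13·k gives k* = (0.17/0.13)^(1/0.65) ≈ 1.5109.
MPK = 0.35·1.5109^(-0.65) ≈ 0.2676.
MPK > n+δ = 0.13, so the economy is dynamically efficient (under-saving).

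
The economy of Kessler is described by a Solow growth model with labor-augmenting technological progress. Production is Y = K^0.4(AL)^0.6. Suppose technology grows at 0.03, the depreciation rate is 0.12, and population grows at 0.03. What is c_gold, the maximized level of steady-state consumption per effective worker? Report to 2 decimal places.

n + g + δ = 0.03 + 0.03 + 0.12 = 0.18.
Golden rule sets MPK = n+g+δ: 0.4·k^(0.4−1) = 0.18, so k_gold = (0.4/0.18)^(1/0.6) ≈ 3.7842.
y_gold = 3.7842^0.4 ≈ 1.7029.
c_gold = y_gold − (n+g+δ)·k_gold = 1.7029 − 0.18·3.7842 ≈ 1.0217.

c_gold ≈ 1.02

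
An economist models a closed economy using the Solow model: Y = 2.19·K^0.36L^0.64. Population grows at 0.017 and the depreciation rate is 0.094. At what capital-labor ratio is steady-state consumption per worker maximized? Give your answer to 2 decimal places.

k_gold ≈ 21.40

Capital per worker breaks even when investment replaces (n + δ)·k; here n + δ = 0.111.
Setting f'(k) = n+δ gives 0.36·2.19·k^(0.36−1) = 0.111, hence k_gold = (0.36·2.19/0.111)^(1/0.64) ≈ 21.3968.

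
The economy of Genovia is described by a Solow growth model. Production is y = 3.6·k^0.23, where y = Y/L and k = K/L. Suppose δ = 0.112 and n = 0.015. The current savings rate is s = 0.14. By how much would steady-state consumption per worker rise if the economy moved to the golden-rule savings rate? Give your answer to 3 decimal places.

Δc ≈ 0.180

The effective depreciation rate is n + δ = 0.015 + 0.112 = 0.127.
Current steady state (s = 0.14): k* = (0.14·3.6/0.127)^(1/0.77) ≈ 5.9901, y* = 3.6·5.9901^0.23 ≈ 5.4339, c* = (1−0.14)·5.4339 ≈ 4.6732.
At the golden rule the marginal product of capital equals n+δ: 0.23·3.6·k^(0.23−1) = 0.127. Solving, k_gold = (0.23·3.6/0.127)^(1/0.77) ≈ 11.4140.
y_gold = 3.6·11.4140^0.23 ≈ 6.3025, c_gold = y_gold − 0.127·k_gold ≈ 4.8529.
Gain: Δc = 4.8529 − 4.6732 ≈ 0.1798.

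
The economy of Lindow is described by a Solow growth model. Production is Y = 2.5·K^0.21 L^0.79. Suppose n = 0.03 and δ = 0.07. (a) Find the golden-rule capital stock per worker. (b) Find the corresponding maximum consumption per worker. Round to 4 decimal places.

Capital per worker breaks even when investment replaces (n + δ)·k; here n + δ = 0.1.
At the golden rule the marginal product of capital equals n+δ: 0.21·2.5·k^(0.21−1) = 0.1. Solving, k_gold = (0.21·2.5/0.1)^(1/0.79) ≈ 8.1582.
y_gold = 2.5·8.1582^0.21 ≈ 3.8849; c_gold = y_gold − 0.1·k_gold ≈ 3.0690.

(a) k_gold ≈ 8.1582; (b) c_gold ≈ 3.0690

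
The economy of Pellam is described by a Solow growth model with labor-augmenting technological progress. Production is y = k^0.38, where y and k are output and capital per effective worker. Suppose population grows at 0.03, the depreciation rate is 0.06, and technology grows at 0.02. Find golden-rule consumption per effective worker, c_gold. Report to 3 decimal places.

n + g + δ = 0.03 + 0.02 + 0.06 = 0.11.
At the golden rule the marginal product of capital equals n+g+δ: 0.38·k^(0.38−1) = 0.11. Solving, k_gold = (0.38/0.11)^(1/0.62) ≈ 7.3854.
y_gold = 7.3854^0.38 ≈ 2.1379.
c_gold = y_gold − (n+g+δ)·k_gold = 2.1379 − 0.11·7.3854 ≈ 1.3255.

c_gold ≈ 1.325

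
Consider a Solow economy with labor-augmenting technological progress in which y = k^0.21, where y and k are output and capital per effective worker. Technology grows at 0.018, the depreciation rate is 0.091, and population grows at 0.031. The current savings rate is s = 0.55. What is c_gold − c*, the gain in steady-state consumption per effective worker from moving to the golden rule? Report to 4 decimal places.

The effective depreciation rate is n + g + δ = 0.031 + 0.018 + 0.091 = 0.14.
Current steady state (s = 0.55): k* = (0.55/0.14)^(1/0.79) ≈ 5.6519, y* = 5.6519^0.21 ≈ 1.4387, c* = (1−0.55)·1.4387 ≈ 0.6474.
At the golden rule the marginal product of capital equals n+g+δ: 0.21·k^(0.21−1) = 0.14. Solving, k_gold = (0.21/0.14)^(1/0.79) ≈ 1.6707.
y_gold = 1.6707^0.21 ≈ 1.1138, c_gold = y_gold − 0.14·k_gold ≈ 0.8799.
Gain: Δc = 0.8799 − 0.6474 ≈ 0.2325.

Δc ≈ 0.2325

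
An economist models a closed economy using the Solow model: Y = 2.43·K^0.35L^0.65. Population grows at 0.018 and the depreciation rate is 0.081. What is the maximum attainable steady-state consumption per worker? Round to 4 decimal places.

n + δ = 0.018 + 0.081 = 0.099.
Golden rule sets MPK = n+δ: 0.35·2.43·k^(0.35−1) = 0.099, so k_gold = (0.35·2.43/0.099)^(1/0.65) ≈ 27.3516.
y_gold = 2.43·27.3516^0.35 ≈ 7.7366.
c_gold = y_gold − (n+δ)·k_gold = 7.7366 − 0.099·27.3516 ≈ 5.0288.

c_gold ≈ 5.0288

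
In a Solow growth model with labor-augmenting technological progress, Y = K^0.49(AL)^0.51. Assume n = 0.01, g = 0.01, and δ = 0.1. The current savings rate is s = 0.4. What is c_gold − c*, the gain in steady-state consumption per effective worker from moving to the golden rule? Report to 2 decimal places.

Δc ≈ 0.06

Capital per effective worker breaks even when investment replaces (n + g + δ)·k; here n + g + δ = 0.12.
Current steady state (s = 0.4): k* = (0.4/0.12)^(1/0.51) ≈ 10.5987, y* = 10.5987^0.49 ≈ 3.1796, c* = (1−0.4)·3.1796 ≈ 1.9078.
At the golden rule the marginal product of capital equals n+g+δ: 0.49·k^(0.49−1) = 0.12. Solving, k_gold = (0.49/0.12)^(1/0.51) ≈ 15.7786.
y_gold = 15.7786^0.49 ≈ 3.8641, c_gold = y_gold − 0.12·k_gold ≈ 1.9707.
Gain: Δc = 1.9707 − 1.9078 ≈ 0.0629.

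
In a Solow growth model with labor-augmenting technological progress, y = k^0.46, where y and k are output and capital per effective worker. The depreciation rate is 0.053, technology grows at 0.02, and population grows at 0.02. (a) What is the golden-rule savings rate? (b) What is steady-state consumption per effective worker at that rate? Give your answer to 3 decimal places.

The effective depreciation rate is n + g + δ = 0.02 + 0.02 + 0.053 = 0.093.
For Cobb-Douglas, s_gold equals capital's share: s_gold = 0.46.
Setting f'(k) = n+g+δ gives 0.46·k^(0.46−1) = 0.093, hence k_gold = (0.46/0.093)^(1/0.54) ≈ 19.3061.
y_gold = 19.3061^0.46 ≈ 3.9032; c_gold = (1−0.46)·y_gold ≈ 2.1077.

(a) s_gold = 0.460; (b) c_gold ≈ 2.108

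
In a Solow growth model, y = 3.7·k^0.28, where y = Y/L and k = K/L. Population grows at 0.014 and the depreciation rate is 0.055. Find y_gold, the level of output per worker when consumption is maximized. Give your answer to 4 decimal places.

y_gold ≈ 10.6104

n + δ = 0.014 + 0.055 = 0.069.
Maximizing c = f(k) − (n+δ)·k gives f'(k) = n+δ, i.e. 0.28·3.7·k^(0.28−1) = 0.069, so k_gold = (0.28·3.7/0.069)^(1/0.72) ≈ 43.0569.
Output: y_gold = 3.7·k_gold^0.28 = 3.7·43.0569^0.28 ≈ 10.6104.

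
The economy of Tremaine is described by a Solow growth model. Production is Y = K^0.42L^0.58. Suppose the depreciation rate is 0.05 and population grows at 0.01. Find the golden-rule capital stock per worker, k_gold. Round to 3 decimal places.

Capital per worker breaks even when investment replaces (n + δ)·k; here n + δ = 0.06.
Maximizing c = f(k) − (n+δ)·k gives f'(k) = n+δ, i.e. 0.42·k^(0.42−1) = 0.06, so k_gold = (0.42/0.06)^(1/0.58) ≈ 28.6461.

k_gold ≈ 28.646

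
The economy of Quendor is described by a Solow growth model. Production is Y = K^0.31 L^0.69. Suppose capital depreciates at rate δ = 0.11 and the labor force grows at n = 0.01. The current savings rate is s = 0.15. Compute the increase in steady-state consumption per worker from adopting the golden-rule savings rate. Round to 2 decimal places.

Δc ≈ 0.12

Capital per worker breaks even when investment replaces (n + δ)·k; here n + δ = 0.12.
Current steady state (s = 0.15): k* = (0.15/0.12)^(1/0.69) ≈ 1.3818, y* = 1.3818^0.31 ≈ 1.1055, c* = (1−0.15)·1.1055 ≈ 0.9396.
Maximizing c = f(k) − (n+δ)·k gives f'(k) = n+δ, i.e. 0.31·k^(0.31−1) = 0.12, so k_gold = (0.31/0.12)^(1/0.69) ≈ 3.9570.
y_gold = 3.9570^0.31 ≈ 1.5317, c_gold = y_gold − 0.12·k_gold ≈ 1.0569.
Gain: Δc = 1.0569 − 0.9396 ≈ 0.1173.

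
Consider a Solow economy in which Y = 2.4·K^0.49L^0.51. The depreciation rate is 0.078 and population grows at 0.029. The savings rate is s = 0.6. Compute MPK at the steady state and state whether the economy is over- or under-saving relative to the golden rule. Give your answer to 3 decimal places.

The effective depreciation rate is n + δ = 0.029 + 0.078 = 0.107.
Steady-state k*: s·A·k^0.49 = 0.107·k gives k* = (0.6·2.4/0.107)^(1/0.51) ≈ 163.5625.
MPK = 0.49·2.4·163.5625^(-0.51) ≈ 0.0874.
MPK < n+δ = 0.107, so the economy is dynamically inefficient (over-saving).

over-saving; MPK ≈ 0.087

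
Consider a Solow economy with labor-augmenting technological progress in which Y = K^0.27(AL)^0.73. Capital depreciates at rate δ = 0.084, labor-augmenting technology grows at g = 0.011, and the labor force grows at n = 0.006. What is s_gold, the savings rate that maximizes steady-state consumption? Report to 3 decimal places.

The effective depreciation rate is n + g + δ = 0.006 + 0.011 + 0.084 = 0.101.
At the golden rule MPK = n+g+δ, and in any Cobb-Douglas steady state s = (n+g+δ)·k/y = MPK·k/y = capital's share 0.27.

s_gold = 0.270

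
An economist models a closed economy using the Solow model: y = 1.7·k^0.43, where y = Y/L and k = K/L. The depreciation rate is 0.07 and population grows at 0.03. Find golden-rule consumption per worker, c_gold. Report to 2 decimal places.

Capital per worker breaks even when investment replaces (n + δ)·k; here n + δ = 0.1.
Golden rule sets MPK = n+δ: 0.43·1.7·k^(0.43−1) = 0.1, so k_gold = (0.43·1.7/0.1)^(1/0.57) ≈ 32.7827.
y_gold = 1.7·32.7827^0.43 ≈ 7.6239.
c_gold = y_gold − (n+δ)·k_gold = 7.6239 − 0.1·32.7827 ≈ 4.3456.

c_gold ≈ 4.35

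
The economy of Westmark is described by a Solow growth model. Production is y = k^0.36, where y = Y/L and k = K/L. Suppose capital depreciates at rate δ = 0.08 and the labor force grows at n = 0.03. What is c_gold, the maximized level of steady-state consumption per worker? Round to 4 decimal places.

Capital per worker breaks even when investment replaces (n + δ)·k; here n + δ = 0.11.
Maximizing c = f(k) − (n+δ)·k gives f'(k) = n+δ, i.e. 0.36·k^(0.36−1) = 0.11, so k_gold = (0.36/0.11)^(1/0.64) ≈ 6.3760.
y_gold = 6.3760^0.36 ≈ 1.9482.
c_gold = y_gold − (n+δ)·k_gold = 1.9482 − 0.11·6.3760 ≈ 1.2469.

c_gold ≈ 1.2469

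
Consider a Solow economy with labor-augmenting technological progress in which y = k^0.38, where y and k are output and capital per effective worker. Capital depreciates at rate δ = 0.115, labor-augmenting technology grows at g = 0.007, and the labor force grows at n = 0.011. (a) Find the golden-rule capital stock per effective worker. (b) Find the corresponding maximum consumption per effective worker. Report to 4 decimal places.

(a) k_gold ≈ 5.4372; (b) c_gold ≈ 1.1799

Capital per effective worker breaks even when investment replaces (n + g + δ)·k; here n + g + δ = 0.133.
Maximizing c = f(k) − (n+g+δ)·k gives f'(k) = n+g+δ, i.e. 0.38·k^(0.38−1) = 0.133, so k_gold = (0.38/0.133)^(1/0.62) ≈ 5.4372.
y_gold = 5.4372^0.38 ≈ 1.9030; c_gold = y_gold − 0.133·k_gold ≈ 1.1799.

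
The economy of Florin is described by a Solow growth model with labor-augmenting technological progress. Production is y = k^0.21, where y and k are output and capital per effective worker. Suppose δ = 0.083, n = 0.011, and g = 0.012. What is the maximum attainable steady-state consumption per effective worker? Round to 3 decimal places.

c_gold ≈ 0.947

Break-even investment rate: n + g + δ = 0.011 + 0.012 + 0.083 = 0.106.
Maximizing c = f(k) − (n+g+δ)·k gives f'(k) = n+g+δ, i.e. 0.21·k^(0.21−1) = 0.106, so k_gold = (0.21/0.106)^(1/0.79) ≈ 2.3760.
y_gold = 2.3760^0.21 ≈ 1.1993.
c_gold = y_gold − (n+g+δ)·k_gold = 1.1993 − 0.106·2.3760 ≈ 0.9474.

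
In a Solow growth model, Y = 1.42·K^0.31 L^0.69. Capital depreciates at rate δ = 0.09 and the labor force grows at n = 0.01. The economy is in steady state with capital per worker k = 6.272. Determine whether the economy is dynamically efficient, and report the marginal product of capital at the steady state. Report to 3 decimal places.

The effective depreciation rate is n + δ = 0.01 + 0.09 = 0.1.
MPK = 0.31·1.42·k^(0.31−1) = 0.31·1.42·6.272^(-0.69) ≈ 0.1240.
MPK > 0.1, so the economy is dynamically efficient (under-saving).

dynamically efficient; MPK ≈ 0.124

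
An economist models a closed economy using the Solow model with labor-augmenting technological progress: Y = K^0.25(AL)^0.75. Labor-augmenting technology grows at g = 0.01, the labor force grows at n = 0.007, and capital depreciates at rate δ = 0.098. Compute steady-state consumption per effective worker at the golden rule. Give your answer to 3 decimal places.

Capital per effective worker breaks even when investment replaces (n + g + δ)·k; here n + g + δ = 0.115.
At the golden rule the marginal product of capital equals n+g+δ: 0.25·k^(0.25−1) = 0.115. Solving, k_gold = (0.25/0.115)^(1/0.75) ≈ 2.8162.
y_gold = 2.8162^0.25 ≈ 1.2954.
c_gold = y_gold − (n+g+δ)·k_gold = 1.2954 − 0.115·2.8162 ≈ 0.9716.

c_gold ≈ 0.972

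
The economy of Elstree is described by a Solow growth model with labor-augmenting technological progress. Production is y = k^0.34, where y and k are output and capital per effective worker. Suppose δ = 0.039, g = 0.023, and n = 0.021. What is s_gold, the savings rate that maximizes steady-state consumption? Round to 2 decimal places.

s_gold = 0.34

The effective depreciation rate is n + g + δ = 0.021 + 0.023 + 0.039 = 0.083.
At the golden rule MPK = n+g+δ, and in any Cobb-Douglas steady state s = (n+g+δ)·k/y = MPK·k/y = capital's share 0.34.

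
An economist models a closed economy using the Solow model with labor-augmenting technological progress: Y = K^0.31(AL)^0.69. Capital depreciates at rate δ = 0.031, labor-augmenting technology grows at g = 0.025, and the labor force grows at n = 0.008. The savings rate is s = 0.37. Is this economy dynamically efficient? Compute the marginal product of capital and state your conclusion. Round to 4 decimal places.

dynamically inefficient; MPK ≈ 0.0536

Capital per effective worker breaks even when investment replaces (n + g + δ)·k; here n + g + δ = 0.064.
Steady-state k*: s·k^0.31 = 0.064·k gives k* = (0.37/0.064)^(1/0.69) ≈ 12.7168.
MPK = 0.31·12.7168^(-0.69) ≈ 0.0536.
MPK < n+g+δ = 0.064, so the economy is dynamically inefficient (over-saving).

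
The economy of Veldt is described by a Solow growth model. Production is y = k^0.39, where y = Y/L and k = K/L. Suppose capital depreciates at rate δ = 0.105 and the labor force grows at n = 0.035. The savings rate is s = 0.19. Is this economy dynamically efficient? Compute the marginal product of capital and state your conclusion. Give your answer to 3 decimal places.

Break-even investment rate: n + δ = 0.035 + 0.105 = 0.14.
Steady-state k*: s·k^0.39 = 0.14·k gives k* = (0.19/0.14)^(1/0.61) ≈ 1.6498.
MPK = 0.39·1.6498^(-0.61) ≈ 0.2874.
MPK > n+δ = 0.14, so the economy is dynamically efficient (under-saving).

dynamically efficient; MPK ≈ 0.287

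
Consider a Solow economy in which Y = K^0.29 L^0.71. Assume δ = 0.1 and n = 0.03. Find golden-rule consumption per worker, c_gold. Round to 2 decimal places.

The effective depreciation rate is n + δ = 0.03 + 0.1 = 0.13.
Setting f'(k) = n+δ gives 0.29·k^(0.29−1) = 0.13, hence k_gold = (0.29/0.13)^(1/0.71) ≈ 3.0959.
y_gold = 3.0959^0.29 ≈ 1.3878.
c_gold = y_gold − (n+δ)·k_gold = 1.3878 − 0.13·3.0959 ≈ 0.9853.

c_gold ≈ 0.99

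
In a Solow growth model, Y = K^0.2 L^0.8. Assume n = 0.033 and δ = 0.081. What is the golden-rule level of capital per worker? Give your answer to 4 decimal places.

Break-even investment rate: n + δ = 0.033 + 0.081 = 0.114.
Setting f'(k) = n+δ gives 0.2·k^(0.2−1) = 0.114, hence k_gold = (0.2/0.114)^(1/0.8) ≈ 2.0191.

k_gold ≈ 2.0191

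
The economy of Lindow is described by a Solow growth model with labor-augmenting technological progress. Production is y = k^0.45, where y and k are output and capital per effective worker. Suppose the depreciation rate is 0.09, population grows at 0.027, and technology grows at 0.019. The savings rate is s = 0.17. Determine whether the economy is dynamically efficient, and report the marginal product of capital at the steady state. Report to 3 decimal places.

dynamically efficient; MPK ≈ 0.360

Capital per effective worker breaks even when investment replaces (n + g + δ)·k; here n + g + δ = 0.136.
Steady-state k*: s·k^0.45 = 0.136·k gives k* = (0.17/0.136)^(1/0.55) ≈ 1.5004.
MPK = 0.45·1.5004^(-0.55) ≈ 0.3600.
MPK > n+g+δ = 0.136, so the economy is dynamically efficient (under-saving).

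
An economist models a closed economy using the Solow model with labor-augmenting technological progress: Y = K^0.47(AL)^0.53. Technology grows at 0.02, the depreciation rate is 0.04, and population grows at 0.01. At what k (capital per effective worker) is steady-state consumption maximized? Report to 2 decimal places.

k_gold ≈ 36.34

Capital per effective worker breaks even when investment replaces (n + g + δ)·k; here n + g + δ = 0.07.
At the golden rule the marginal product of capital equals n+g+δ: 0.47·k^(0.47−1) = 0.07. Solving, k_gold = (0.47/0.07)^(1/0.53) ≈ 36.3393.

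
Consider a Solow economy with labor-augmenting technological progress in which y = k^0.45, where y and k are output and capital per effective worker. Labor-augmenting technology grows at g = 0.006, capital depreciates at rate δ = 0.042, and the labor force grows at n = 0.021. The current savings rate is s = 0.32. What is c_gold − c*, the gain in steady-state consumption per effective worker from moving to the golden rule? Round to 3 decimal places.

Break-even investment rate: n + g + δ = 0.021 + 0.006 + 0.042 = 0.069.
Current steady state (s = 0.32): k* = (0.32/0.069)^(1/0.55) ≈ 16.2726, y* = 16.2726^0.45 ≈ 3.5088, c* = (1−0.32)·3.5088 ≈ 2.3860.
Setting f'(k) = n+g+δ gives 0.45·k^(0.45−1) = 0.069, hence k_gold = (0.45/0.069)^(1/0.55) ≈ 30.2455.
y_gold = 30.2455^0.45 ≈ 4.6376, c_gold = y_gold − 0.069·k_gold ≈ 2.5507.
Gain: Δc = 2.5507 − 2.3860 ≈ 0.1647.

Δc ≈ 0.165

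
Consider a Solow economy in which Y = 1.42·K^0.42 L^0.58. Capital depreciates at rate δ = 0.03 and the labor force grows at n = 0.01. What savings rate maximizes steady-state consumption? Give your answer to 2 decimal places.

Capital per worker breaks even when investment replaces (n + δ)·k; here n + δ = 0.04.
At the golden rule MPK = n+δ, and in any Cobb-Douglas steady state s = (n+δ)·k/y = MPK·k/y = capital's share 0.42.

s_gold = 0.42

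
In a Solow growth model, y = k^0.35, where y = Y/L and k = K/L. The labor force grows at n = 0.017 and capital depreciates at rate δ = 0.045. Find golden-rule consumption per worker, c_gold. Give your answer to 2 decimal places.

Break-even investment rate: n + δ = 0.017 + 0.045 = 0.062.
Maximizing c = f(k) − (n+δ)·k gives f'(k) = n+δ, i.e. 0.35·k^(0.35−1) = 0.062, so k_gold = (0.35/0.062)^(1/0.65) ≈ 14.3359.
y_gold = 14.3359^0.35 ≈ 2.5395.
c_gold = y_gold − (n+δ)·k_gold = 2.5395 − 0.062·14.3359 ≈ 1.6507.

c_gold ≈ 1.65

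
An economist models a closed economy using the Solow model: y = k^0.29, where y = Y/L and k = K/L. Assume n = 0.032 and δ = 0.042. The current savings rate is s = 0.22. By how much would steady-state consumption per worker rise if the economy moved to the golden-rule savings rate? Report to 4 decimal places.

n + δ = 0.032 + 0.042 = 0.074.
Current steady state (s = 0.22): k* = (0.22/0.074)^(1/0.71) ≈ 4.6394, y* = 4.6394^0.29 ≈ 1.5605, c* = (1−0.22)·1.5605 ≈ 1.2172.
Maximizing c = f(k) − (n+δ)·k gives f'(k) = n+δ, i.e. 0.29·k^(0.29−1) = 0.074, so k_gold = (0.29/0.074)^(1/0.71) ≈ 6.8461.
y_gold = 6.8461^0.29 ≈ 1.7469, c_gold = y_gold − 0.074·k_gold ≈ 1.2403.
Gain: Δc = 1.2403 − 1.2172 ≈ 0.0231.

Δc ≈ 0.0231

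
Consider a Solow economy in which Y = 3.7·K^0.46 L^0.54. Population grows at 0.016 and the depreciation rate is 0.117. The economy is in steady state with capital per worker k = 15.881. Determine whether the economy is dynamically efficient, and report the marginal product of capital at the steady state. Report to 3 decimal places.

dynamically efficient; MPK ≈ 0.382

Break-even investment rate: n + δ = 0.016 + 0.117 = 0.133.
MPK = 0.46·3.7·k^(0.46−1) = 0.46·3.7·15.881^(-0.54) ≈ 0.3824.
MPK > 0.133, so the economy is dynamically efficient (under-saving).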